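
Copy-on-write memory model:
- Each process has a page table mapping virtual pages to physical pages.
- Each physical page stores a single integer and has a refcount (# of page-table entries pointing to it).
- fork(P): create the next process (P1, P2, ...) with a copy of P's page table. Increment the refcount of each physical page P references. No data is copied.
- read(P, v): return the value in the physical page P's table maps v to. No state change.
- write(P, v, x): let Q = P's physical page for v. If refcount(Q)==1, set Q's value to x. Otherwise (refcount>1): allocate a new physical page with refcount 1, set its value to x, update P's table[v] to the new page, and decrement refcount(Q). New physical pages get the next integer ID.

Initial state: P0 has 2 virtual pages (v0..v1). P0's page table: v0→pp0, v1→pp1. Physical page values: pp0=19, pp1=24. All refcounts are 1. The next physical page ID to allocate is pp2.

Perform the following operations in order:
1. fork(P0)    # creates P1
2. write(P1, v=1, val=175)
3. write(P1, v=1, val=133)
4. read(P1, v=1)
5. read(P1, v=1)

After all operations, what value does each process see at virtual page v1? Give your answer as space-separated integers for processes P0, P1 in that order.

Op 1: fork(P0) -> P1. 2 ppages; refcounts: pp0:2 pp1:2
Op 2: write(P1, v1, 175). refcount(pp1)=2>1 -> COPY to pp2. 3 ppages; refcounts: pp0:2 pp1:1 pp2:1
Op 3: write(P1, v1, 133). refcount(pp2)=1 -> write in place. 3 ppages; refcounts: pp0:2 pp1:1 pp2:1
Op 4: read(P1, v1) -> 133. No state change.
Op 5: read(P1, v1) -> 133. No state change.
P0: v1 -> pp1 = 24
P1: v1 -> pp2 = 133

Answer: 24 133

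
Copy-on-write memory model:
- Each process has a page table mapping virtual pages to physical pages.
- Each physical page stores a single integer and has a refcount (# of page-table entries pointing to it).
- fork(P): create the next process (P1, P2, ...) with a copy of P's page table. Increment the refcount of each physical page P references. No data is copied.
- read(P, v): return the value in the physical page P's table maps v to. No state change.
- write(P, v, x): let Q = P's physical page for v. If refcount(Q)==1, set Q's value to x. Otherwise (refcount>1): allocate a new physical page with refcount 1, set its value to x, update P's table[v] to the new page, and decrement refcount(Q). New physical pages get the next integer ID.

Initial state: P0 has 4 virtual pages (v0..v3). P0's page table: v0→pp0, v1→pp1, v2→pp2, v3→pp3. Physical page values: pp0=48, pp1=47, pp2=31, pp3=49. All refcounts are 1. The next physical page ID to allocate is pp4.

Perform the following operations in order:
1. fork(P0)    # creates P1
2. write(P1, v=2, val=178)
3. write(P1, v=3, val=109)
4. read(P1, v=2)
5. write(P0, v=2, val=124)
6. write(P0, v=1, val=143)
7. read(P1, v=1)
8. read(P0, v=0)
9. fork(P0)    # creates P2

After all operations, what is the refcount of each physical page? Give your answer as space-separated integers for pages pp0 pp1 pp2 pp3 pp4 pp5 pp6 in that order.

Op 1: fork(P0) -> P1. 4 ppages; refcounts: pp0:2 pp1:2 pp2:2 pp3:2
Op 2: write(P1, v2, 178). refcount(pp2)=2>1 -> COPY to pp4. 5 ppages; refcounts: pp0:2 pp1:2 pp2:1 pp3:2 pp4:1
Op 3: write(P1, v3, 109). refcount(pp3)=2>1 -> COPY to pp5. 6 ppages; refcounts: pp0:2 pp1:2 pp2:1 pp3:1 pp4:1 pp5:1
Op 4: read(P1, v2) -> 178. No state change.
Op 5: write(P0, v2, 124). refcount(pp2)=1 -> write in place. 6 ppages; refcounts: pp0:2 pp1:2 pp2:1 pp3:1 pp4:1 pp5:1
Op 6: write(P0, v1, 143). refcount(pp1)=2>1 -> COPY to pp6. 7 ppages; refcounts: pp0:2 pp1:1 pp2:1 pp3:1 pp4:1 pp5:1 pp6:1
Op 7: read(P1, v1) -> 47. No state change.
Op 8: read(P0, v0) -> 48. No state change.
Op 9: fork(P0) -> P2. 7 ppages; refcounts: pp0:3 pp1:1 pp2:2 pp3:2 pp4:1 pp5:1 pp6:2

Answer: 3 1 2 2 1 1 2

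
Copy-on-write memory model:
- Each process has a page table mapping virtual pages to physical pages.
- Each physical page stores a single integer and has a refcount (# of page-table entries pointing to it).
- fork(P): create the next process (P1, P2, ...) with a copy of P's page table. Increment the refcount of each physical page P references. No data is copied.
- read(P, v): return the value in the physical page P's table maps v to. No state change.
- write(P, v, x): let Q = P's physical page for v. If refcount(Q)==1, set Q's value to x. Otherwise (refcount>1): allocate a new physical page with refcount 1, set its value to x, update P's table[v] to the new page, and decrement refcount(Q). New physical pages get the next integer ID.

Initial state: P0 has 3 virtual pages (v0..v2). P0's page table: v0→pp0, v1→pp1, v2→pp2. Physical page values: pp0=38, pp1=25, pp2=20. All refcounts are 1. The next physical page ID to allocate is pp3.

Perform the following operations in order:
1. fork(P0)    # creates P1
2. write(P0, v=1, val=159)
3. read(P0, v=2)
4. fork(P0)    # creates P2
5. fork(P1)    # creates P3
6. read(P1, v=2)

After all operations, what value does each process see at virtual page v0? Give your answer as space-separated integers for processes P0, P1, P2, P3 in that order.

Op 1: fork(P0) -> P1. 3 ppages; refcounts: pp0:2 pp1:2 pp2:2
Op 2: write(P0, v1, 159). refcount(pp1)=2>1 -> COPY to pp3. 4 ppages; refcounts: pp0:2 pp1:1 pp2:2 pp3:1
Op 3: read(P0, v2) -> 20. No state change.
Op 4: fork(P0) -> P2. 4 ppages; refcounts: pp0:3 pp1:1 pp2:3 pp3:2
Op 5: fork(P1) -> P3. 4 ppages; refcounts: pp0:4 pp1:2 pp2:4 pp3:2
Op 6: read(P1, v2) -> 20. No state change.
P0: v0 -> pp0 = 38
P1: v0 -> pp0 = 38
P2: v0 -> pp0 = 38
P3: v0 -> pp0 = 38

Answer: 38 38 38 38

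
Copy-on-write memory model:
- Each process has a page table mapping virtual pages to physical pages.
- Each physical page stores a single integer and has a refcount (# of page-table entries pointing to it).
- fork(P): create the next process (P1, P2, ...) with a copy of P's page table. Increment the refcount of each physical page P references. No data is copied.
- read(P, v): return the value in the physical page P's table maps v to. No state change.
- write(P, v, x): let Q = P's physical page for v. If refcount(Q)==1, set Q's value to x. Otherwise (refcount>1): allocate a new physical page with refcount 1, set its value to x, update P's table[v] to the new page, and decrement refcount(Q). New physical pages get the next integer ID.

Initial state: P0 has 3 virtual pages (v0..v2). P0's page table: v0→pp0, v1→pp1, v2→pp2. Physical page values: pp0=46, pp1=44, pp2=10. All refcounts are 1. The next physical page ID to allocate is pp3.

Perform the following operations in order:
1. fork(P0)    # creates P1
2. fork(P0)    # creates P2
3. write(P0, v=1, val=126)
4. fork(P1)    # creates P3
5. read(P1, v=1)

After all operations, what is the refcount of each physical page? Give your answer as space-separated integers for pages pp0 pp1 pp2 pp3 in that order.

Answer: 4 3 4 1

Derivation:
Op 1: fork(P0) -> P1. 3 ppages; refcounts: pp0:2 pp1:2 pp2:2
Op 2: fork(P0) -> P2. 3 ppages; refcounts: pp0:3 pp1:3 pp2:3
Op 3: write(P0, v1, 126). refcount(pp1)=3>1 -> COPY to pp3. 4 ppages; refcounts: pp0:3 pp1:2 pp2:3 pp3:1
Op 4: fork(P1) -> P3. 4 ppages; refcounts: pp0:4 pp1:3 pp2:4 pp3:1
Op 5: read(P1, v1) -> 44. No state change.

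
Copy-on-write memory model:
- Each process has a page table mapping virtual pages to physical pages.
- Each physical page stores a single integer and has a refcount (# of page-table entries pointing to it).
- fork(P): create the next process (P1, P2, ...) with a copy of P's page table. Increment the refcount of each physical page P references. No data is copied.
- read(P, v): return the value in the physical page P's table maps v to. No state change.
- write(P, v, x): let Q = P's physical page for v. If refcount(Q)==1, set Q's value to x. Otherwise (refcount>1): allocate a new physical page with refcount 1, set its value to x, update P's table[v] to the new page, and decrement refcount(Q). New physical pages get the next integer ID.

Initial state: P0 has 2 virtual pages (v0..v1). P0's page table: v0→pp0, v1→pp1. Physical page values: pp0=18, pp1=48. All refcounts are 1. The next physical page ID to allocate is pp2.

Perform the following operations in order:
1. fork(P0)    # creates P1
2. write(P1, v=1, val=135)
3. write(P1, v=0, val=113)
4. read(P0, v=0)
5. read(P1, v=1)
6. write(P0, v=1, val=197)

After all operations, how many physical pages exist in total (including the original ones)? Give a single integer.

Op 1: fork(P0) -> P1. 2 ppages; refcounts: pp0:2 pp1:2
Op 2: write(P1, v1, 135). refcount(pp1)=2>1 -> COPY to pp2. 3 ppages; refcounts: pp0:2 pp1:1 pp2:1
Op 3: write(P1, v0, 113). refcount(pp0)=2>1 -> COPY to pp3. 4 ppages; refcounts: pp0:1 pp1:1 pp2:1 pp3:1
Op 4: read(P0, v0) -> 18. No state change.
Op 5: read(P1, v1) -> 135. No state change.
Op 6: write(P0, v1, 197). refcount(pp1)=1 -> write in place. 4 ppages; refcounts: pp0:1 pp1:1 pp2:1 pp3:1

Answer: 4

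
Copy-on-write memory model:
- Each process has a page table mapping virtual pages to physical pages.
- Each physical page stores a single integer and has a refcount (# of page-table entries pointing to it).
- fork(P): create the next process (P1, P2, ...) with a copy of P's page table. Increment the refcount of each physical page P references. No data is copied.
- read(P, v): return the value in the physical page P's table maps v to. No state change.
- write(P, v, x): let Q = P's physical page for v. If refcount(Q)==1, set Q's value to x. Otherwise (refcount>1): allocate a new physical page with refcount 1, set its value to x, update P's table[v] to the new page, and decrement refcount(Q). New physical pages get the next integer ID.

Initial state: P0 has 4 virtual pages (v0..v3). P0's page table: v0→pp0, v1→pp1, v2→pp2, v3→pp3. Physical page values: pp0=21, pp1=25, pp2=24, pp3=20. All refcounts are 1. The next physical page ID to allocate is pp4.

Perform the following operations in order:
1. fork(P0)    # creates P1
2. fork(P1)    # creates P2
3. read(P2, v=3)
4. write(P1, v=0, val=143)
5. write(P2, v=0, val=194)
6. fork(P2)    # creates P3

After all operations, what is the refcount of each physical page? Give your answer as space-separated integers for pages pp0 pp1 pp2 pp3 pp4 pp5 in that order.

Op 1: fork(P0) -> P1. 4 ppages; refcounts: pp0:2 pp1:2 pp2:2 pp3:2
Op 2: fork(P1) -> P2. 4 ppages; refcounts: pp0:3 pp1:3 pp2:3 pp3:3
Op 3: read(P2, v3) -> 20. No state change.
Op 4: write(P1, v0, 143). refcount(pp0)=3>1 -> COPY to pp4. 5 ppages; refcounts: pp0:2 pp1:3 pp2:3 pp3:3 pp4:1
Op 5: write(P2, v0, 194). refcount(pp0)=2>1 -> COPY to pp5. 6 ppages; refcounts: pp0:1 pp1:3 pp2:3 pp3:3 pp4:1 pp5:1
Op 6: fork(P2) -> P3. 6 ppages; refcounts: pp0:1 pp1:4 pp2:4 pp3:4 pp4:1 pp5:2

Answer: 1 4 4 4 1 2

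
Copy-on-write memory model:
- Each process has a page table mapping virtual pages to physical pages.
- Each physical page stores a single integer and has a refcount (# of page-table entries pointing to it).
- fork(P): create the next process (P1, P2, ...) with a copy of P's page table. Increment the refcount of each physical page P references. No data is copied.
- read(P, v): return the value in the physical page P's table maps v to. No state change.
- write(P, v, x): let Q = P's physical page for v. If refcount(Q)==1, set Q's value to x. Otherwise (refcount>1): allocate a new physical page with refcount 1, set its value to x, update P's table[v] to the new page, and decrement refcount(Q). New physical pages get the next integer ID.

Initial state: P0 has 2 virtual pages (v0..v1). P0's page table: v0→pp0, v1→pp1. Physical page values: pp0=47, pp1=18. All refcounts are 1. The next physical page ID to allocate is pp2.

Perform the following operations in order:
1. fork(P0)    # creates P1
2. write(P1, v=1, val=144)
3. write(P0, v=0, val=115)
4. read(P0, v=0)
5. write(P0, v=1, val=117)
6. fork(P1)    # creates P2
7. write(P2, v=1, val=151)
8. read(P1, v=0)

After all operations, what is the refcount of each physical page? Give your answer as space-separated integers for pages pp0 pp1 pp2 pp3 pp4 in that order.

Answer: 2 1 1 1 1

Derivation:
Op 1: fork(P0) -> P1. 2 ppages; refcounts: pp0:2 pp1:2
Op 2: write(P1, v1, 144). refcount(pp1)=2>1 -> COPY to pp2. 3 ppages; refcounts: pp0:2 pp1:1 pp2:1
Op 3: write(P0, v0, 115). refcount(pp0)=2>1 -> COPY to pp3. 4 ppages; refcounts: pp0:1 pp1:1 pp2:1 pp3:1
Op 4: read(P0, v0) -> 115. No state change.
Op 5: write(P0, v1, 117). refcount(pp1)=1 -> write in place. 4 ppages; refcounts: pp0:1 pp1:1 pp2:1 pp3:1
Op 6: fork(P1) -> P2. 4 ppages; refcounts: pp0:2 pp1:1 pp2:2 pp3:1
Op 7: write(P2, v1, 151). refcount(pp2)=2>1 -> COPY to pp4. 5 ppages; refcounts: pp0:2 pp1:1 pp2:1 pp3:1 pp4:1
Op 8: read(P1, v0) -> 47. No state change.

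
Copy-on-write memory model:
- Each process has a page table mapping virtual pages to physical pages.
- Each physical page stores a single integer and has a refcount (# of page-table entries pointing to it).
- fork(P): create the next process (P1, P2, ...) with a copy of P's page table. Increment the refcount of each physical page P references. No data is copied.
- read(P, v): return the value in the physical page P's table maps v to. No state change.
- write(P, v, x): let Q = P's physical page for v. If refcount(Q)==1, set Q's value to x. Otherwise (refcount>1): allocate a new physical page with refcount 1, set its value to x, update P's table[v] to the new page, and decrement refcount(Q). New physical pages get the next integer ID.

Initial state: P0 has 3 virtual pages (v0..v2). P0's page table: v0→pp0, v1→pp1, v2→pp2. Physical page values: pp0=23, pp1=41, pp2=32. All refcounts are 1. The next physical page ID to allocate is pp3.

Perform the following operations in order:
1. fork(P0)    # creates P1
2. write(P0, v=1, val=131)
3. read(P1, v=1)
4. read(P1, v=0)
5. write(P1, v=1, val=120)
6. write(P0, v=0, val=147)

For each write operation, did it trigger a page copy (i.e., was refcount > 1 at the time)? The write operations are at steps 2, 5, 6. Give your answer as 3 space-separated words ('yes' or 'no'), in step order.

Op 1: fork(P0) -> P1. 3 ppages; refcounts: pp0:2 pp1:2 pp2:2
Op 2: write(P0, v1, 131). refcount(pp1)=2>1 -> COPY to pp3. 4 ppages; refcounts: pp0:2 pp1:1 pp2:2 pp3:1
Op 3: read(P1, v1) -> 41. No state change.
Op 4: read(P1, v0) -> 23. No state change.
Op 5: write(P1, v1, 120). refcount(pp1)=1 -> write in place. 4 ppages; refcounts: pp0:2 pp1:1 pp2:2 pp3:1
Op 6: write(P0, v0, 147). refcount(pp0)=2>1 -> COPY to pp4. 5 ppages; refcounts: pp0:1 pp1:1 pp2:2 pp3:1 pp4:1

yes no yes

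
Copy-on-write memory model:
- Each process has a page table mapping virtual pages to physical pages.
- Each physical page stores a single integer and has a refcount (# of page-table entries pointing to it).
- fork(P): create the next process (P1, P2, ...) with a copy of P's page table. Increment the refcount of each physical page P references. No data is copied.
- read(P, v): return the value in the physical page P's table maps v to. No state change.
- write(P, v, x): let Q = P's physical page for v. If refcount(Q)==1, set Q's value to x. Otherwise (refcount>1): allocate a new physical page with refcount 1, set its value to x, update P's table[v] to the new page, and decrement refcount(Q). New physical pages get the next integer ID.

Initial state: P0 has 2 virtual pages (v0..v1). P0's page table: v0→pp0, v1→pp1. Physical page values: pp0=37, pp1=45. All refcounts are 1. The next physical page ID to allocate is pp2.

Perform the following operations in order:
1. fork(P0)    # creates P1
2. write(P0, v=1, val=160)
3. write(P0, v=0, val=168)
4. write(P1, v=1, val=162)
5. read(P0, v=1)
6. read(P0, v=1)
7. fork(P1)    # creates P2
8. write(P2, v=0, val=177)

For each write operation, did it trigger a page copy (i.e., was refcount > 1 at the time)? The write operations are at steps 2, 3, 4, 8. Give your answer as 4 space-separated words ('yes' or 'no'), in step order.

Op 1: fork(P0) -> P1. 2 ppages; refcounts: pp0:2 pp1:2
Op 2: write(P0, v1, 160). refcount(pp1)=2>1 -> COPY to pp2. 3 ppages; refcounts: pp0:2 pp1:1 pp2:1
Op 3: write(P0, v0, 168). refcount(pp0)=2>1 -> COPY to pp3. 4 ppages; refcounts: pp0:1 pp1:1 pp2:1 pp3:1
Op 4: write(P1, v1, 162). refcount(pp1)=1 -> write in place. 4 ppages; refcounts: pp0:1 pp1:1 pp2:1 pp3:1
Op 5: read(P0, v1) -> 160. No state change.
Op 6: read(P0, v1) -> 160. No state change.
Op 7: fork(P1) -> P2. 4 ppages; refcounts: pp0:2 pp1:2 pp2:1 pp3:1
Op 8: write(P2, v0, 177). refcount(pp0)=2>1 -> COPY to pp4. 5 ppages; refcounts: pp0:1 pp1:2 pp2:1 pp3:1 pp4:1

yes yes no yes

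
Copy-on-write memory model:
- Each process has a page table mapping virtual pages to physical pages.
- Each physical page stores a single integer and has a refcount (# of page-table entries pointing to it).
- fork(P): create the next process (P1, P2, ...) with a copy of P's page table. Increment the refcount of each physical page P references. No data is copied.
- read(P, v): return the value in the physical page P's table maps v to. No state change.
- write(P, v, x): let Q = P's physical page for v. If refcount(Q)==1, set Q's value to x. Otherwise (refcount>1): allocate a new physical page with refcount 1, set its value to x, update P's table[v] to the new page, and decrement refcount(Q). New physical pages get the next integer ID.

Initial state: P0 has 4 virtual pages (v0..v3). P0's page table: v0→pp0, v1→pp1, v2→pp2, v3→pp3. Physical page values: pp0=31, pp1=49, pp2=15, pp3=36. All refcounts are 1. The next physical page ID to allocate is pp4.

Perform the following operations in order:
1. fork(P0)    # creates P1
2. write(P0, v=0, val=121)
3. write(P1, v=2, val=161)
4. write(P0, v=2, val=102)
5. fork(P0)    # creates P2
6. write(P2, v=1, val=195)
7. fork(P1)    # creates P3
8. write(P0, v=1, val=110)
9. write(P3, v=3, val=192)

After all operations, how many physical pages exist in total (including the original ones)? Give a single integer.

Answer: 9

Derivation:
Op 1: fork(P0) -> P1. 4 ppages; refcounts: pp0:2 pp1:2 pp2:2 pp3:2
Op 2: write(P0, v0, 121). refcount(pp0)=2>1 -> COPY to pp4. 5 ppages; refcounts: pp0:1 pp1:2 pp2:2 pp3:2 pp4:1
Op 3: write(P1, v2, 161). refcount(pp2)=2>1 -> COPY to pp5. 6 ppages; refcounts: pp0:1 pp1:2 pp2:1 pp3:2 pp4:1 pp5:1
Op 4: write(P0, v2, 102). refcount(pp2)=1 -> write in place. 6 ppages; refcounts: pp0:1 pp1:2 pp2:1 pp3:2 pp4:1 pp5:1
Op 5: fork(P0) -> P2. 6 ppages; refcounts: pp0:1 pp1:3 pp2:2 pp3:3 pp4:2 pp5:1
Op 6: write(P2, v1, 195). refcount(pp1)=3>1 -> COPY to pp6. 7 ppages; refcounts: pp0:1 pp1:2 pp2:2 pp3:3 pp4:2 pp5:1 pp6:1
Op 7: fork(P1) -> P3. 7 ppages; refcounts: pp0:2 pp1:3 pp2:2 pp3:4 pp4:2 pp5:2 pp6:1
Op 8: write(P0, v1, 110). refcount(pp1)=3>1 -> COPY to pp7. 8 ppages; refcounts: pp0:2 pp1:2 pp2:2 pp3:4 pp4:2 pp5:2 pp6:1 pp7:1
Op 9: write(P3, v3, 192). refcount(pp3)=4>1 -> COPY to pp8. 9 ppages; refcounts: pp0:2 pp1:2 pp2:2 pp3:3 pp4:2 pp5:2 pp6:1 pp7:1 pp8:1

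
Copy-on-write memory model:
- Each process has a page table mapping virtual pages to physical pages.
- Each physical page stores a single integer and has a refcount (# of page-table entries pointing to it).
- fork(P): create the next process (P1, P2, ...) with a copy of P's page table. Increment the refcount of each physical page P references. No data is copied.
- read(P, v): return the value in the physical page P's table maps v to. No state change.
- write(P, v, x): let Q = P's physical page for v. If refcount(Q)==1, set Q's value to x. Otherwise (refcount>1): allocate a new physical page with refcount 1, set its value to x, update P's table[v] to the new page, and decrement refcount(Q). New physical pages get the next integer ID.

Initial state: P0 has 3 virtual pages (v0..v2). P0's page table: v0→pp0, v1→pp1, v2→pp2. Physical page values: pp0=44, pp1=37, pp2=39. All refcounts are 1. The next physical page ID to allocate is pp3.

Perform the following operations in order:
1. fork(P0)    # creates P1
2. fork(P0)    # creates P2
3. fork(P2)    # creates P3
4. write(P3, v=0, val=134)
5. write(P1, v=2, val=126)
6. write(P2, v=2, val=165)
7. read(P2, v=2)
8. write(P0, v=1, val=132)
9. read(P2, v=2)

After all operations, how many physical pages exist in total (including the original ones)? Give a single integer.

Answer: 7

Derivation:
Op 1: fork(P0) -> P1. 3 ppages; refcounts: pp0:2 pp1:2 pp2:2
Op 2: fork(P0) -> P2. 3 ppages; refcounts: pp0:3 pp1:3 pp2:3
Op 3: fork(P2) -> P3. 3 ppages; refcounts: pp0:4 pp1:4 pp2:4
Op 4: write(P3, v0, 134). refcount(pp0)=4>1 -> COPY to pp3. 4 ppages; refcounts: pp0:3 pp1:4 pp2:4 pp3:1
Op 5: write(P1, v2, 126). refcount(pp2)=4>1 -> COPY to pp4. 5 ppages; refcounts: pp0:3 pp1:4 pp2:3 pp3:1 pp4:1
Op 6: write(P2, v2, 165). refcount(pp2)=3>1 -> COPY to pp5. 6 ppages; refcounts: pp0:3 pp1:4 pp2:2 pp3:1 pp4:1 pp5:1
Op 7: read(P2, v2) -> 165. No state change.
Op 8: write(P0, v1, 132). refcount(pp1)=4>1 -> COPY to pp6. 7 ppages; refcounts: pp0:3 pp1:3 pp2:2 pp3:1 pp4:1 pp5:1 pp6:1
Op 9: read(P2, v2) -> 165. No state change.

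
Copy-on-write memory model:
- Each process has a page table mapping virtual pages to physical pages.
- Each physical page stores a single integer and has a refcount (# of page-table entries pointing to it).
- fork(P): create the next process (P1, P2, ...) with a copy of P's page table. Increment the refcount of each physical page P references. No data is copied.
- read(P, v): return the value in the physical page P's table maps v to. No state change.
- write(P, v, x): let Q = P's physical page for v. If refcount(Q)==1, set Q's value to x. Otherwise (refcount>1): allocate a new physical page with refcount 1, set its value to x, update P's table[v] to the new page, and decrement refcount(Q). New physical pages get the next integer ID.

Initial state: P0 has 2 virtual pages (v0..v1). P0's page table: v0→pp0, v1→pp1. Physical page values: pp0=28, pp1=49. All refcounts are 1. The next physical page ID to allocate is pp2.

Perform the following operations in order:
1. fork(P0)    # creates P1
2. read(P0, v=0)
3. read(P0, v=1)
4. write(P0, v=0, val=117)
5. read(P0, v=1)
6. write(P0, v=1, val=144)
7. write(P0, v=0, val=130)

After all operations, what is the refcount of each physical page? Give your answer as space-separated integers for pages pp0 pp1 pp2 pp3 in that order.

Answer: 1 1 1 1

Derivation:
Op 1: fork(P0) -> P1. 2 ppages; refcounts: pp0:2 pp1:2
Op 2: read(P0, v0) -> 28. No state change.
Op 3: read(P0, v1) -> 49. No state change.
Op 4: write(P0, v0, 117). refcount(pp0)=2>1 -> COPY to pp2. 3 ppages; refcounts: pp0:1 pp1:2 pp2:1
Op 5: read(P0, v1) -> 49. No state change.
Op 6: write(P0, v1, 144). refcount(pp1)=2>1 -> COPY to pp3. 4 ppages; refcounts: pp0:1 pp1:1 pp2:1 pp3:1
Op 7: write(P0, v0, 130). refcount(pp2)=1 -> write in place. 4 ppages; refcounts: pp0:1 pp1:1 pp2:1 pp3:1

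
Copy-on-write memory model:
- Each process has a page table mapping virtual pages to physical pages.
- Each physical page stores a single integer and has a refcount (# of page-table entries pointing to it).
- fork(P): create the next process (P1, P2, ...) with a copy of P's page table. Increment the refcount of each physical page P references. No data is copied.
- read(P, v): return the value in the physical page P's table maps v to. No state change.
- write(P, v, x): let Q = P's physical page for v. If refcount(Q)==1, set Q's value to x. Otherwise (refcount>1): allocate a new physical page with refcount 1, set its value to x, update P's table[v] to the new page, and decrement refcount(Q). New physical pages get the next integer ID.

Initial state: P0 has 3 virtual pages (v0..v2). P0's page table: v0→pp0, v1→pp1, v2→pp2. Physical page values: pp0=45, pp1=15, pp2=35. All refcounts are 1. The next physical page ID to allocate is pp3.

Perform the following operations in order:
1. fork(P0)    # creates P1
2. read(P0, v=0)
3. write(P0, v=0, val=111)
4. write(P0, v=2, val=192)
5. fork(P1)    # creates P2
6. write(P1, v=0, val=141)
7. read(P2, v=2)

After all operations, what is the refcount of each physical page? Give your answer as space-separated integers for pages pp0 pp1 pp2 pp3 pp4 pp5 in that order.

Answer: 1 3 2 1 1 1

Derivation:
Op 1: fork(P0) -> P1. 3 ppages; refcounts: pp0:2 pp1:2 pp2:2
Op 2: read(P0, v0) -> 45. No state change.
Op 3: write(P0, v0, 111). refcount(pp0)=2>1 -> COPY to pp3. 4 ppages; refcounts: pp0:1 pp1:2 pp2:2 pp3:1
Op 4: write(P0, v2, 192). refcount(pp2)=2>1 -> COPY to pp4. 5 ppages; refcounts: pp0:1 pp1:2 pp2:1 pp3:1 pp4:1
Op 5: fork(P1) -> P2. 5 ppages; refcounts: pp0:2 pp1:3 pp2:2 pp3:1 pp4:1
Op 6: write(P1, v0, 141). refcount(pp0)=2>1 -> COPY to pp5. 6 ppages; refcounts: pp0:1 pp1:3 pp2:2 pp3:1 pp4:1 pp5:1
Op 7: read(P2, v2) -> 35. No state change.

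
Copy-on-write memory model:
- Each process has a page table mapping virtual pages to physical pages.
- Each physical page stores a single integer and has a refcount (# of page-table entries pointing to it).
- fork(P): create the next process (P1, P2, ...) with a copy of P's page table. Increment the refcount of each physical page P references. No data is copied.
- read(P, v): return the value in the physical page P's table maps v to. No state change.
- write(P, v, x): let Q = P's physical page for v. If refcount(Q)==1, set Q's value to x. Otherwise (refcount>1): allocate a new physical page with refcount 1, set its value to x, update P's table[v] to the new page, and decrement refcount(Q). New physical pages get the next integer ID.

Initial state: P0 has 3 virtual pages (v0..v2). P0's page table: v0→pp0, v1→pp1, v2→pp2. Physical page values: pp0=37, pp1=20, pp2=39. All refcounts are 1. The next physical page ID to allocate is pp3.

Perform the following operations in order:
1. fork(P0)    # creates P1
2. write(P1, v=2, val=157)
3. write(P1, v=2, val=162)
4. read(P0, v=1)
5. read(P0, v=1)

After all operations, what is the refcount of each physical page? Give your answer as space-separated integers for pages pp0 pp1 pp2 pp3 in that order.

Op 1: fork(P0) -> P1. 3 ppages; refcounts: pp0:2 pp1:2 pp2:2
Op 2: write(P1, v2, 157). refcount(pp2)=2>1 -> COPY to pp3. 4 ppages; refcounts: pp0:2 pp1:2 pp2:1 pp3:1
Op 3: write(P1, v2, 162). refcount(pp3)=1 -> write in place. 4 ppages; refcounts: pp0:2 pp1:2 pp2:1 pp3:1
Op 4: read(P0, v1) -> 20. No state change.
Op 5: read(P0, v1) -> 20. No state change.

Answer: 2 2 1 1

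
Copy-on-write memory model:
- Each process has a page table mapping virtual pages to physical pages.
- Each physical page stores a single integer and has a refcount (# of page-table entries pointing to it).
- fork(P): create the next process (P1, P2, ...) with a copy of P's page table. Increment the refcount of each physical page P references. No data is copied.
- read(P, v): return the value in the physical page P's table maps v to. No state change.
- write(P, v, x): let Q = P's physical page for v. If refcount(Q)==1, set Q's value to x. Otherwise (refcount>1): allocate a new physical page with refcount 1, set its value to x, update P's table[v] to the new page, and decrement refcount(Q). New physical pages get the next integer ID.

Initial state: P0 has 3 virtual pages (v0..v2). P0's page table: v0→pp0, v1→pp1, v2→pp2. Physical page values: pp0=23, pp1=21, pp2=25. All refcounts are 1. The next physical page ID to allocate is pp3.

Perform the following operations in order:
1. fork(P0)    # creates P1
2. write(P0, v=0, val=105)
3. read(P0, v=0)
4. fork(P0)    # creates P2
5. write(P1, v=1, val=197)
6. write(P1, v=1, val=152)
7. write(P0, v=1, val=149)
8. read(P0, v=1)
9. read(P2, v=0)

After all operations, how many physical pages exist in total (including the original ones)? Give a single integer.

Answer: 6

Derivation:
Op 1: fork(P0) -> P1. 3 ppages; refcounts: pp0:2 pp1:2 pp2:2
Op 2: write(P0, v0, 105). refcount(pp0)=2>1 -> COPY to pp3. 4 ppages; refcounts: pp0:1 pp1:2 pp2:2 pp3:1
Op 3: read(P0, v0) -> 105. No state change.
Op 4: fork(P0) -> P2. 4 ppages; refcounts: pp0:1 pp1:3 pp2:3 pp3:2
Op 5: write(P1, v1, 197). refcount(pp1)=3>1 -> COPY to pp4. 5 ppages; refcounts: pp0:1 pp1:2 pp2:3 pp3:2 pp4:1
Op 6: write(P1, v1, 152). refcount(pp4)=1 -> write in place. 5 ppages; refcounts: pp0:1 pp1:2 pp2:3 pp3:2 pp4:1
Op 7: write(P0, v1, 149). refcount(pp1)=2>1 -> COPY to pp5. 6 ppages; refcounts: pp0:1 pp1:1 pp2:3 pp3:2 pp4:1 pp5:1
Op 8: read(P0, v1) -> 149. No state change.
Op 9: read(P2, v0) -> 105. No state change.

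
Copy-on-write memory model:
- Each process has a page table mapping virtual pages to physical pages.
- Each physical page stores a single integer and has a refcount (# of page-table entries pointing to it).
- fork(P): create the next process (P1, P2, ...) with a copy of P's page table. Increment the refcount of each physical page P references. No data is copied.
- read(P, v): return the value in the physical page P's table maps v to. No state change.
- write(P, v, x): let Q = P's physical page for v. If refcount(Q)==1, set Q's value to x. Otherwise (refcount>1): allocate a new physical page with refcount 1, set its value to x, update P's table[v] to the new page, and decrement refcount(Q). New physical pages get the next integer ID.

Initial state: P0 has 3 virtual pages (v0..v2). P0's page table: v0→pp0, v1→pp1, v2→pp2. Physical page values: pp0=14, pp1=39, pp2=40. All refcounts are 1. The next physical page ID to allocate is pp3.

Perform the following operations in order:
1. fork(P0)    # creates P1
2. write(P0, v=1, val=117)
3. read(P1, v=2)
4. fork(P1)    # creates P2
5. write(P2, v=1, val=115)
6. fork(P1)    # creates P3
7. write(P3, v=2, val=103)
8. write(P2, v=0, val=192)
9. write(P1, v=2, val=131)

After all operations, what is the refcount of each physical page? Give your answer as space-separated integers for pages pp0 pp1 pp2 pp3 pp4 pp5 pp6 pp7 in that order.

Answer: 3 2 2 1 1 1 1 1

Derivation:
Op 1: fork(P0) -> P1. 3 ppages; refcounts: pp0:2 pp1:2 pp2:2
Op 2: write(P0, v1, 117). refcount(pp1)=2>1 -> COPY to pp3. 4 ppages; refcounts: pp0:2 pp1:1 pp2:2 pp3:1
Op 3: read(P1, v2) -> 40. No state change.
Op 4: fork(P1) -> P2. 4 ppages; refcounts: pp0:3 pp1:2 pp2:3 pp3:1
Op 5: write(P2, v1, 115). refcount(pp1)=2>1 -> COPY to pp4. 5 ppages; refcounts: pp0:3 pp1:1 pp2:3 pp3:1 pp4:1
Op 6: fork(P1) -> P3. 5 ppages; refcounts: pp0:4 pp1:2 pp2:4 pp3:1 pp4:1
Op 7: write(P3, v2, 103). refcount(pp2)=4>1 -> COPY to pp5. 6 ppages; refcounts: pp0:4 pp1:2 pp2:3 pp3:1 pp4:1 pp5:1
Op 8: write(P2, v0, 192). refcount(pp0)=4>1 -> COPY to pp6. 7 ppages; refcounts: pp0:3 pp1:2 pp2:3 pp3:1 pp4:1 pp5:1 pp6:1
Op 9: write(P1, v2, 131). refcount(pp2)=3>1 -> COPY to pp7. 8 ppages; refcounts: pp0:3 pp1:2 pp2:2 pp3:1 pp4:1 pp5:1 pp6:1 pp7:1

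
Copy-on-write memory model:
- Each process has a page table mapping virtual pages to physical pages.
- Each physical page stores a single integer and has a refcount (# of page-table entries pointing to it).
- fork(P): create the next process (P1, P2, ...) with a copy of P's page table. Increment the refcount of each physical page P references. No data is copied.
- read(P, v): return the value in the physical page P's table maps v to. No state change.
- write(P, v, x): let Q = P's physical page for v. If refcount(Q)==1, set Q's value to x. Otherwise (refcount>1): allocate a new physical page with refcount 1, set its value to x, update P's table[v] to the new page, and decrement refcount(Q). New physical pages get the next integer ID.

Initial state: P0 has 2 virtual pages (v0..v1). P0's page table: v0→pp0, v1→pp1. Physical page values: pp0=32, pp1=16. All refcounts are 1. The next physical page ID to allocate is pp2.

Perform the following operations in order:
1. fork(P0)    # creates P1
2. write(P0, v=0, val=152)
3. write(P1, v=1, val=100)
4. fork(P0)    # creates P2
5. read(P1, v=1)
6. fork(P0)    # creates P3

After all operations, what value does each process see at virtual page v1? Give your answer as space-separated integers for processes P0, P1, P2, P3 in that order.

Op 1: fork(P0) -> P1. 2 ppages; refcounts: pp0:2 pp1:2
Op 2: write(P0, v0, 152). refcount(pp0)=2>1 -> COPY to pp2. 3 ppages; refcounts: pp0:1 pp1:2 pp2:1
Op 3: write(P1, v1, 100). refcount(pp1)=2>1 -> COPY to pp3. 4 ppages; refcounts: pp0:1 pp1:1 pp2:1 pp3:1
Op 4: fork(P0) -> P2. 4 ppages; refcounts: pp0:1 pp1:2 pp2:2 pp3:1
Op 5: read(P1, v1) -> 100. No state change.
Op 6: fork(P0) -> P3. 4 ppages; refcounts: pp0:1 pp1:3 pp2:3 pp3:1
P0: v1 -> pp1 = 16
P1: v1 -> pp3 = 100
P2: v1 -> pp1 = 16
P3: v1 -> pp1 = 16

Answer: 16 100 16 16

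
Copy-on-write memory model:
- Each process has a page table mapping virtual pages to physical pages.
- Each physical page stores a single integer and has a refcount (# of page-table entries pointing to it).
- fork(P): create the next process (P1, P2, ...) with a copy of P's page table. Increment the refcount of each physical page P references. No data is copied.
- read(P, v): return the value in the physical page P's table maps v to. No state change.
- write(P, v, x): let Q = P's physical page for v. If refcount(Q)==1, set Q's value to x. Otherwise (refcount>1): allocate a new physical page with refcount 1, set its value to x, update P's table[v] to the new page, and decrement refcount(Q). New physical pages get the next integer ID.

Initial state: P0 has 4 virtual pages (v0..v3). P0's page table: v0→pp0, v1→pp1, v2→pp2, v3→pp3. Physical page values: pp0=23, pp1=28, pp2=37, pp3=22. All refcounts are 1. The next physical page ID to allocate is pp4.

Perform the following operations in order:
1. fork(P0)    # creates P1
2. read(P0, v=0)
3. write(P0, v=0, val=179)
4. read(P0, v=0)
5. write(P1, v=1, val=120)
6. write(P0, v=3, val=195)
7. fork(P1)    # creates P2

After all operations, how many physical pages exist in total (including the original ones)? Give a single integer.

Answer: 7

Derivation:
Op 1: fork(P0) -> P1. 4 ppages; refcounts: pp0:2 pp1:2 pp2:2 pp3:2
Op 2: read(P0, v0) -> 23. No state change.
Op 3: write(P0, v0, 179). refcount(pp0)=2>1 -> COPY to pp4. 5 ppages; refcounts: pp0:1 pp1:2 pp2:2 pp3:2 pp4:1
Op 4: read(P0, v0) -> 179. No state change.
Op 5: write(P1, v1, 120). refcount(pp1)=2>1 -> COPY to pp5. 6 ppages; refcounts: pp0:1 pp1:1 pp2:2 pp3:2 pp4:1 pp5:1
Op 6: write(P0, v3, 195). refcount(pp3)=2>1 -> COPY to pp6. 7 ppages; refcounts: pp0:1 pp1:1 pp2:2 pp3:1 pp4:1 pp5:1 pp6:1
Op 7: fork(P1) -> P2. 7 ppages; refcounts: pp0:2 pp1:1 pp2:3 pp3:2 pp4:1 pp5:2 pp6:1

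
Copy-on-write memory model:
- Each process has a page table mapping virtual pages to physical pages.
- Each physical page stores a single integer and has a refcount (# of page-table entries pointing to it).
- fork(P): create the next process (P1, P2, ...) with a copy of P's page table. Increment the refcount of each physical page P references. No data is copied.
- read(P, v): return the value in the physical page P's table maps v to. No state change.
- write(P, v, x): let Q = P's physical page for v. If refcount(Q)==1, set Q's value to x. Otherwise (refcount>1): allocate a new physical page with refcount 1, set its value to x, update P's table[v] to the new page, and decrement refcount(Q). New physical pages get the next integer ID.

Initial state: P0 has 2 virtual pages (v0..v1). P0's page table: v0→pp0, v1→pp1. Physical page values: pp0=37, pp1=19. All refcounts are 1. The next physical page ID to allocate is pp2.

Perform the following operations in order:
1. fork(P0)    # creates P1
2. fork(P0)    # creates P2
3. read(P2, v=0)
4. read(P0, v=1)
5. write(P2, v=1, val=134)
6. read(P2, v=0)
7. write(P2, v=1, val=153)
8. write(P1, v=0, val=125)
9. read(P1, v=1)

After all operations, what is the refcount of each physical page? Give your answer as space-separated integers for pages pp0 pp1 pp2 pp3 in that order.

Op 1: fork(P0) -> P1. 2 ppages; refcounts: pp0:2 pp1:2
Op 2: fork(P0) -> P2. 2 ppages; refcounts: pp0:3 pp1:3
Op 3: read(P2, v0) -> 37. No state change.
Op 4: read(P0, v1) -> 19. No state change.
Op 5: write(P2, v1, 134). refcount(pp1)=3>1 -> COPY to pp2. 3 ppages; refcounts: pp0:3 pp1:2 pp2:1
Op 6: read(P2, v0) -> 37. No state change.
Op 7: write(P2, v1, 153). refcount(pp2)=1 -> write in place. 3 ppages; refcounts: pp0:3 pp1:2 pp2:1
Op 8: write(P1, v0, 125). refcount(pp0)=3>1 -> COPY to pp3. 4 ppages; refcounts: pp0:2 pp1:2 pp2:1 pp3:1
Op 9: read(P1, v1) -> 19. No state change.

Answer: 2 2 1 1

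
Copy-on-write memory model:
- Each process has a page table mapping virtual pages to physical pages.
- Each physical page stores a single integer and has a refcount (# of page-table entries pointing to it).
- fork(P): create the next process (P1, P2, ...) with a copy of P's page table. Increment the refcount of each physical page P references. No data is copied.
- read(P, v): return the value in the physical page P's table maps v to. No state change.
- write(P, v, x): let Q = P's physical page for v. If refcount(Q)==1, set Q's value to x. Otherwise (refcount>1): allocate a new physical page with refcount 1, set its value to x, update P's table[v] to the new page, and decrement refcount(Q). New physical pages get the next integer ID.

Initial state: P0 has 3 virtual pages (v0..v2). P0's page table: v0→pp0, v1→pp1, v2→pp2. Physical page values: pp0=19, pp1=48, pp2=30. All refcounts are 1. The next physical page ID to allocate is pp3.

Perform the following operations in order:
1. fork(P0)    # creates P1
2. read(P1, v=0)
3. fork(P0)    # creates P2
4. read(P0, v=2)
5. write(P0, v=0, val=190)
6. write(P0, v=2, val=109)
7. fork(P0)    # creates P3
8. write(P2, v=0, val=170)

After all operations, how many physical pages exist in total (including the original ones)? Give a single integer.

Answer: 6

Derivation:
Op 1: fork(P0) -> P1. 3 ppages; refcounts: pp0:2 pp1:2 pp2:2
Op 2: read(P1, v0) -> 19. No state change.
Op 3: fork(P0) -> P2. 3 ppages; refcounts: pp0:3 pp1:3 pp2:3
Op 4: read(P0, v2) -> 30. No state change.
Op 5: write(P0, v0, 190). refcount(pp0)=3>1 -> COPY to pp3. 4 ppages; refcounts: pp0:2 pp1:3 pp2:3 pp3:1
Op 6: write(P0, v2, 109). refcount(pp2)=3>1 -> COPY to pp4. 5 ppages; refcounts: pp0:2 pp1:3 pp2:2 pp3:1 pp4:1
Op 7: fork(P0) -> P3. 5 ppages; refcounts: pp0:2 pp1:4 pp2:2 pp3:2 pp4:2
Op 8: write(P2, v0, 170). refcount(pp0)=2>1 -> COPY to pp5. 6 ppages; refcounts: pp0:1 pp1:4 pp2:2 pp3:2 pp4:2 pp5:1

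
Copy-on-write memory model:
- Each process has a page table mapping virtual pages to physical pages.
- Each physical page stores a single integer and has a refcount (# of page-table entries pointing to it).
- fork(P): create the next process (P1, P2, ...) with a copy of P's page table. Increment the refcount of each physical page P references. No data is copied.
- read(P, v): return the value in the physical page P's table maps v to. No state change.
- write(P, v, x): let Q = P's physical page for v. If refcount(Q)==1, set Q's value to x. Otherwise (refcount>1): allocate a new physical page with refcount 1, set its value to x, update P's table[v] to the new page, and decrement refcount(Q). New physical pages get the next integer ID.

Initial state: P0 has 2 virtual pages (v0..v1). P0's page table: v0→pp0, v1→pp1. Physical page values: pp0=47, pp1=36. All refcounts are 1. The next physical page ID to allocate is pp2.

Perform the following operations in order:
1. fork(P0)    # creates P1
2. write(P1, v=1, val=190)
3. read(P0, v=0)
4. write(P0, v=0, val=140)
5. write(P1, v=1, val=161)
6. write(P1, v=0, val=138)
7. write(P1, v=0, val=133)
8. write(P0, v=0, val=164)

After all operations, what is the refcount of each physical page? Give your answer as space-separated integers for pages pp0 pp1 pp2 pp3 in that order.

Answer: 1 1 1 1

Derivation:
Op 1: fork(P0) -> P1. 2 ppages; refcounts: pp0:2 pp1:2
Op 2: write(P1, v1, 190). refcount(pp1)=2>1 -> COPY to pp2. 3 ppages; refcounts: pp0:2 pp1:1 pp2:1
Op 3: read(P0, v0) -> 47. No state change.
Op 4: write(P0, v0, 140). refcount(pp0)=2>1 -> COPY to pp3. 4 ppages; refcounts: pp0:1 pp1:1 pp2:1 pp3:1
Op 5: write(P1, v1, 161). refcount(pp2)=1 -> write in place. 4 ppages; refcounts: pp0:1 pp1:1 pp2:1 pp3:1
Op 6: write(P1, v0, 138). refcount(pp0)=1 -> write in place. 4 ppages; refcounts: pp0:1 pp1:1 pp2:1 pp3:1
Op 7: write(P1, v0, 133). refcount(pp0)=1 -> write in place. 4 ppages; refcounts: pp0:1 pp1:1 pp2:1 pp3:1
Op 8: write(P0, v0, 164). refcount(pp3)=1 -> write in place. 4 ppages; refcounts: pp0:1 pp1:1 pp2:1 pp3:1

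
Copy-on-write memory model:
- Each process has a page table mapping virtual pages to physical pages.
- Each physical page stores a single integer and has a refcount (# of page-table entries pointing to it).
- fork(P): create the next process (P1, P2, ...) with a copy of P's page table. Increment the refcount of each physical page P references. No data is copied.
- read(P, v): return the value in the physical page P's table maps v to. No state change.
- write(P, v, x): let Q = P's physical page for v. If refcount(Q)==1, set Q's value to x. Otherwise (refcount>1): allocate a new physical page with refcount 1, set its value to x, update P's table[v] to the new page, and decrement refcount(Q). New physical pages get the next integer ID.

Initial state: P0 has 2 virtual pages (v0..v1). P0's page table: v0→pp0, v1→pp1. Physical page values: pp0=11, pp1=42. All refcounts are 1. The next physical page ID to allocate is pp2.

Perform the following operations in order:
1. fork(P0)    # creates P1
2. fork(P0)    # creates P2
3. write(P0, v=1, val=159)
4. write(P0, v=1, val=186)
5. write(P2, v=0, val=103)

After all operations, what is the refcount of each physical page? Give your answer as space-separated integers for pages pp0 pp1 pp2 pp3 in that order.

Op 1: fork(P0) -> P1. 2 ppages; refcounts: pp0:2 pp1:2
Op 2: fork(P0) -> P2. 2 ppages; refcounts: pp0:3 pp1:3
Op 3: write(P0, v1, 159). refcount(pp1)=3>1 -> COPY to pp2. 3 ppages; refcounts: pp0:3 pp1:2 pp2:1
Op 4: write(P0, v1, 186). refcount(pp2)=1 -> write in place. 3 ppages; refcounts: pp0:3 pp1:2 pp2:1
Op 5: write(P2, v0, 103). refcount(pp0)=3>1 -> COPY to pp3. 4 ppages; refcounts: pp0:2 pp1:2 pp2:1 pp3:1

Answer: 2 2 1 1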